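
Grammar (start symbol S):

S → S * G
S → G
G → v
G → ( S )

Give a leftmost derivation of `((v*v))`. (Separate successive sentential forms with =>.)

S => G => (S) => (G) => ((S)) => ((S*G)) => ((G*G)) => ((v*G)) => ((v*v))

S => G   [S → G]
G => (S)   [G → ( S )]
(S) => (G)   [S → G]
(G) => ((S))   [G → ( S )]
((S)) => ((S*G))   [S → S * G]
((S*G)) => ((G*G))   [S → G]
((G*G)) => ((v*G))   [G → v]
((v*G)) => ((v*v))   [G → v]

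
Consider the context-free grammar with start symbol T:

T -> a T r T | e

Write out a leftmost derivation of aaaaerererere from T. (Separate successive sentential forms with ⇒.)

T ⇒ aTrT   [T -> a T r T]
aTrT ⇒ aaTrTrT   [T -> a T r T]
aaTrTrT ⇒ aaaTrTrTrT   [T -> a T r T]
aaaTrTrTrT ⇒ aaaaTrTrTrTrT   [T -> a T r T]
aaaaTrTrTrTrT ⇒ aaaaerTrTrTrT   [T -> e]
aaaaerTrTrTrT ⇒ aaaaererTrTrT   [T -> e]
aaaaererTrTrT ⇒ aaaaerererTrT   [T -> e]
aaaaerererTrT ⇒ aaaaererererT   [T -> e]
aaaaererererT ⇒ aaaaerererere   [T -> e]

T ⇒ aTrT ⇒ aaTrTrT ⇒ aaaTrTrTrT ⇒ aaaaTrTrTrTrT ⇒ aaaaerTrTrTrT ⇒ aaaaererTrTrT ⇒ aaaaerererTrT ⇒ aaaaererererT ⇒ aaaaerererere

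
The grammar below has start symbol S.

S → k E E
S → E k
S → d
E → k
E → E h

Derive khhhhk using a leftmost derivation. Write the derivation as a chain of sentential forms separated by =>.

S => Ek => Ehk => Ehhk => Ehhhk => Ehhhhk => khhhhk

S => Ek   [S → E k]
Ek => Ehk   [E → E h]
Ehk => Ehhk   [E → E h]
Ehhk => Ehhhk   [E → E h]
Ehhhk => Ehhhhk   [E → E h]
Ehhhhk => khhhhk   [E → k]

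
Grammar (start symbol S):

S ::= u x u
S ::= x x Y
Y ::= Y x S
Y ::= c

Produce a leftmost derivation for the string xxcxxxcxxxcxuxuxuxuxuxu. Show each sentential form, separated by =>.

S => xxY => xxYxS => xxcxS => xxcxxxY => xxcxxxYxS => xxcxxxYxSxS => xxcxxxYxSxSxS => xxcxxxcxSxSxS => xxcxxxcxxxYxSxS => xxcxxxcxxxYxSxSxS => xxcxxxcxxxcxSxSxS => xxcxxxcxxxcxuxuxSxS => xxcxxxcxxxcxuxuxuxuxS => xxcxxxcxxxcxuxuxuxuxuxu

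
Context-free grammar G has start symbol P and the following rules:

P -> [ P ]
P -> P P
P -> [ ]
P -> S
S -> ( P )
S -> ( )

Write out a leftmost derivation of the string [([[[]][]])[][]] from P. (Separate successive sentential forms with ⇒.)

P⇒[P]⇒[PP]⇒[PPP]⇒[SPP]⇒[(P)PP]⇒[([P])PP]⇒[([PP])PP]⇒[([[P]P])PP]⇒[([[[]]P])PP]⇒[([[[]][]])PP]⇒[([[[]][]])[]P]⇒[([[[]][]])[][]]

P ⇒ [P]   [P -> [ P ]]
[P] ⇒ [PP]   [P -> P P]
[PP] ⇒ [PPP]   [P -> P P]
[PPP] ⇒ [SPP]   [P -> S]
[SPP] ⇒ [(P)PP]   [S -> ( P )]
[(P)PP] ⇒ [([P])PP]   [P -> [ P ]]
[([P])PP] ⇒ [([PP])PP]   [P -> P P]
[([PP])PP] ⇒ [([[P]P])PP]   [P -> [ P ]]
[([[P]P])PP] ⇒ [([[[]]P])PP]   [P -> [ ]]
[([[[]]P])PP] ⇒ [([[[]][]])PP]   [P -> [ ]]
[([[[]][]])PP] ⇒ [([[[]][]])[]P]   [P -> [ ]]
[([[[]][]])[]P] ⇒ [([[[]][]])[][]]   [P -> [ ]]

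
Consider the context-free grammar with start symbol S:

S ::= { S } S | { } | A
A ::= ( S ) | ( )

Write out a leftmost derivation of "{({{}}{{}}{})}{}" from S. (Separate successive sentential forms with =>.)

S => {S}S   [S ::= { S } S]
{S}S => {A}S   [S ::= A]
{A}S => {(S)}S   [A ::= ( S )]
{(S)}S => {({S}S)}S   [S ::= { S } S]
{({S}S)}S => {({{}}S)}S   [S ::= { }]
{({{}}S)}S => {({{}}{S}S)}S   [S ::= { S } S]
{({{}}{S}S)}S => {({{}}{{}}S)}S   [S ::= { }]
{({{}}{{}}S)}S => {({{}}{{}}{})}S   [S ::= { }]
{({{}}{{}}{})}S => {({{}}{{}}{})}{}   [S ::= { }]

S=>{S}S=>{A}S=>{(S)}S=>{({S}S)}S=>{({{}}S)}S=>{({{}}{S}S)}S=>{({{}}{{}}S)}S=>{({{}}{{}}{})}S=>{({{}}{{}}{})}{}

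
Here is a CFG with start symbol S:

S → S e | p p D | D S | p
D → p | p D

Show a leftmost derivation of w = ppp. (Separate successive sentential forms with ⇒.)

S ⇒ DS ⇒ pDS ⇒ ppS ⇒ ppp

S ⇒ DS   [S → D S]
DS ⇒ pDS   [D → p D]
pDS ⇒ ppS   [D → p]
ppS ⇒ ppp   [S → p]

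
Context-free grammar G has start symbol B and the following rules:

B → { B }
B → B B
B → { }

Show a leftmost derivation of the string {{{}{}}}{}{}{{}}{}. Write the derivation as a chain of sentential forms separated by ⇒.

B⇒BB⇒BBB⇒{B}BB⇒{{B}}BB⇒{{BB}}BB⇒{{{}B}}BB⇒{{{}{}}}BB⇒{{{}{}}}BBB⇒{{{}{}}}BBBB⇒{{{}{}}}{}BBB⇒{{{}{}}}{}{}BB⇒{{{}{}}}{}{}{B}B⇒{{{}{}}}{}{}{{}}B⇒{{{}{}}}{}{}{{}}{}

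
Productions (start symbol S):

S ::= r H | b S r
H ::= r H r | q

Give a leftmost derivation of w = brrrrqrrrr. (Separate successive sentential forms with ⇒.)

S ⇒ bSr ⇒ brHr ⇒ brrHrr ⇒ brrrHrrr ⇒ brrrrHrrrr ⇒ brrrrqrrrr

S ⇒ bSr   [S ::= b S r]
bSr ⇒ brHr   [S ::= r H]
brHr ⇒ brrHrr   [H ::= r H r]
brrHrr ⇒ brrrHrrr   [H ::= r H r]
brrrHrrr ⇒ brrrrHrrrr   [H ::= r H r]
brrrrHrrrr ⇒ brrrrqrrrr   [H ::= q]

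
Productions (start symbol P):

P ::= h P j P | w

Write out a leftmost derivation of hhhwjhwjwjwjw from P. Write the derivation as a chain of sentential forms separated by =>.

P=>hPjP=>hhPjPjP=>hhhPjPjPjP=>hhhwjPjPjP=>hhhwjhPjPjPjP=>hhhwjhwjPjPjP=>hhhwjhwjwjPjP=>hhhwjhwjwjwjP=>hhhwjhwjwjwjw

P => hPjP   [P ::= h P j P]
hPjP => hhPjPjP   [P ::= h P j P]
hhPjPjP => hhhPjPjPjP   [P ::= h P j P]
hhhPjPjPjP => hhhwjPjPjP   [P ::= w]
hhhwjPjPjP => hhhwjhPjPjPjP   [P ::= h P j P]
hhhwjhPjPjPjP => hhhwjhwjPjPjP   [P ::= w]
hhhwjhwjPjPjP => hhhwjhwjwjPjP   [P ::= w]
hhhwjhwjwjPjP => hhhwjhwjwjwjP   [P ::= w]
hhhwjhwjwjwjP => hhhwjhwjwjwjw   [P ::= w]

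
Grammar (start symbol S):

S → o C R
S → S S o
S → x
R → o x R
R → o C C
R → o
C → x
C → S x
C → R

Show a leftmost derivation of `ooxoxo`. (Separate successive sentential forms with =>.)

S=>oCR=>oSxR=>ooCRxR=>ooxRxR=>ooxoxR=>ooxoxo

S => oCR   [S → o C R]
oCR => oSxR   [C → S x]
oSxR => ooCRxR   [S → o C R]
ooCRxR => ooxRxR   [C → x]
ooxRxR => ooxoxR   [R → o]
ooxoxR => ooxoxo   [R → o]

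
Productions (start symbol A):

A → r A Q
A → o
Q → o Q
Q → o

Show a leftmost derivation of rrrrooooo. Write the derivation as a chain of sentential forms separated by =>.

A => rAQ => rrAQQ => rrrAQQQ => rrrrAQQQQ => rrrroQQQQ => rrrrooQQQ => rrrroooQQ => rrrrooooQ => rrrrooooo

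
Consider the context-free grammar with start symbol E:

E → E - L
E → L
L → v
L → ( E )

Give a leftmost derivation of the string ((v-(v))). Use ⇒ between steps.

E ⇒ L ⇒ (E) ⇒ (L) ⇒ ((E)) ⇒ ((E-L)) ⇒ ((L-L)) ⇒ ((v-L)) ⇒ ((v-(E))) ⇒ ((v-(L))) ⇒ ((v-(v)))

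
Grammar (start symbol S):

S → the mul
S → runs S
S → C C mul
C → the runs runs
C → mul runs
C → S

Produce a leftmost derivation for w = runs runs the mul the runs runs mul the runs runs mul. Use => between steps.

S => C C mul   [S → C C mul]
C C mul => S C mul   [C → S]
S C mul => runs S C mul   [S → runs S]
runs S C mul => runs C C mul C mul   [S → C C mul]
runs C C mul C mul => runs S C mul C mul   [C → S]
runs S C mul C mul => runs runs S C mul C mul   [S → runs S]
runs runs S C mul C mul => runs runs the mul C mul C mul   [S → the mul]
runs runs the mul C mul C mul => runs runs the mul the runs runs mul C mul   [C → the runs runs]
runs runs the mul the runs runs mul C mul => runs runs the mul the runs runs mul the runs runs mul   [C → the runs runs]

S => C C mul => S C mul => runs S C mul => runs C C mul C mul => runs S C mul C mul => runs runs S C mul C mul => runs runs the mul C mul C mul => runs runs the mul the runs runs mul C mul => runs runs the mul the runs runs mul the runs runs mul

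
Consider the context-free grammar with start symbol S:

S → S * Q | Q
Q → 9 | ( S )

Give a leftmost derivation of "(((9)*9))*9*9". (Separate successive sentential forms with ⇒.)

S ⇒ S*Q   [S → S * Q]
S*Q ⇒ S*Q*Q   [S → S * Q]
S*Q*Q ⇒ Q*Q*Q   [S → Q]
Q*Q*Q ⇒ (S)*Q*Q   [Q → ( S )]
(S)*Q*Q ⇒ (Q)*Q*Q   [S → Q]
(Q)*Q*Q ⇒ ((S))*Q*Q   [Q → ( S )]
((S))*Q*Q ⇒ ((S*Q))*Q*Q   [S → S * Q]
((S*Q))*Q*Q ⇒ ((Q*Q))*Q*Q   [S → Q]
((Q*Q))*Q*Q ⇒ (((S)*Q))*Q*Q   [Q → ( S )]
(((S)*Q))*Q*Q ⇒ (((Q)*Q))*Q*Q   [S → Q]
(((Q)*Q))*Q*Q ⇒ (((9)*Q))*Q*Q   [Q → 9]
(((9)*Q))*Q*Q ⇒ (((9)*9))*Q*Q   [Q → 9]
(((9)*9))*Q*Q ⇒ (((9)*9))*9*Q   [Q → 9]
(((9)*9))*9*Q ⇒ (((9)*9))*9*9   [Q → 9]

S ⇒ S*Q ⇒ S*Q*Q ⇒ Q*Q*Q ⇒ (S)*Q*Q ⇒ (Q)*Q*Q ⇒ ((S))*Q*Q ⇒ ((S*Q))*Q*Q ⇒ ((Q*Q))*Q*Q ⇒ (((S)*Q))*Q*Q ⇒ (((Q)*Q))*Q*Q ⇒ (((9)*Q))*Q*Q ⇒ (((9)*9))*Q*Q ⇒ (((9)*9))*9*Q ⇒ (((9)*9))*9*9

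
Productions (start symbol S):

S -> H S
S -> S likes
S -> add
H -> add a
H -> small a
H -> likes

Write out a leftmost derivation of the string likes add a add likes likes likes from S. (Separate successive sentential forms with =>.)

S => S likes => H S likes => likes S likes => likes H S likes => likes add a S likes => likes add a S likes likes => likes add a S likes likes likes => likes add a add likes likes likes

S => S likes   [S -> S likes]
S likes => H S likes   [S -> H S]
H S likes => likes S likes   [H -> likes]
likes S likes => likes H S likes   [S -> H S]
likes H S likes => likes add a S likes   [H -> add a]
likes add a S likes => likes add a S likes likes   [S -> S likes]
likes add a S likes likes => likes add a S likes likes likes   [S -> S likes]
likes add a S likes likes likes => likes add a add likes likes likes   [S -> add]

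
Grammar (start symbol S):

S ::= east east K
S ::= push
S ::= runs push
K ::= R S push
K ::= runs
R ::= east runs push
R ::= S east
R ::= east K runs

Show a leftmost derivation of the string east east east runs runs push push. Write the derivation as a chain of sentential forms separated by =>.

S => east east K => east east R S push => east east east K runs S push => east east east runs runs S push => east east east runs runs push push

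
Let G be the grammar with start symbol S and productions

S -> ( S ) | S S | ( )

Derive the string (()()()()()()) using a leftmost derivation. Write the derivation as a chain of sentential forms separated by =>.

S=>(S)=>(SS)=>(SSS)=>(SSSS)=>(SSSSS)=>(SSSSSS)=>(()SSSSS)=>(()()SSSS)=>(()()()SSS)=>(()()()()SS)=>(()()()()()S)=>(()()()()()())

S => (S)   [S -> ( S )]
(S) => (SS)   [S -> S S]
(SS) => (SSS)   [S -> S S]
(SSS) => (SSSS)   [S -> S S]
(SSSS) => (SSSSS)   [S -> S S]
(SSSSS) => (SSSSSS)   [S -> S S]
(SSSSSS) => (()SSSSS)   [S -> ( )]
(()SSSSS) => (()()SSSS)   [S -> ( )]
(()()SSSS) => (()()()SSS)   [S -> ( )]
(()()()SSS) => (()()()()SS)   [S -> ( )]
(()()()()SS) => (()()()()()S)   [S -> ( )]
(()()()()()S) => (()()()()()())   [S -> ( )]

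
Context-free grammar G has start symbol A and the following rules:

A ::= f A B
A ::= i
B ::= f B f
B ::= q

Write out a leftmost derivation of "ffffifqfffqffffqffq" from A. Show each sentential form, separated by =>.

A => fAB => ffABB => fffABBB => ffffABBBB => ffffiBBBB => ffffifBfBBB => ffffifqfBBB => ffffifqffBfBB => ffffifqfffBffBB => ffffifqfffqffBB => ffffifqfffqfffBfB => ffffifqfffqffffBffB => ffffifqfffqffffqffB => ffffifqfffqffffqffq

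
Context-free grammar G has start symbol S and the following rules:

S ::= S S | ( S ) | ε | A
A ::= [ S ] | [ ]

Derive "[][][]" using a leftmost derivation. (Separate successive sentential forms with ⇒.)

S ⇒ SS ⇒ AS ⇒ []S ⇒ []SS ⇒ []SSS ⇒ []ASS ⇒ [][S]SS ⇒ [][]SS ⇒ [][]AS ⇒ [][][S]S ⇒ [][][]S ⇒ [][][]

S ⇒ SS   [S ::= S S]
SS ⇒ AS   [S ::= A]
AS ⇒ []S   [A ::= [ ]]
[]S ⇒ []SS   [S ::= S S]
[]SS ⇒ []SSS   [S ::= S S]
[]SSS ⇒ []ASS   [S ::= A]
[]ASS ⇒ [][S]SS   [A ::= [ S ]]
[][S]SS ⇒ [][]SS   [S ::= ε]
[][]SS ⇒ [][]AS   [S ::= A]
[][]AS ⇒ [][][S]S   [A ::= [ S ]]
[][][S]S ⇒ [][][]S   [S ::= ε]
[][][]S ⇒ [][][]   [S ::= ε]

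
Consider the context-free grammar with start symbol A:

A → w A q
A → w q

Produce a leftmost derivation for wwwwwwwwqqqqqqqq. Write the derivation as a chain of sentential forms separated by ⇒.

A ⇒ wAq ⇒ wwAqq ⇒ wwwAqqq ⇒ wwwwAqqqq ⇒ wwwwwAqqqqq ⇒ wwwwwwAqqqqqq ⇒ wwwwwwwAqqqqqqq ⇒ wwwwwwwwqqqqqqqq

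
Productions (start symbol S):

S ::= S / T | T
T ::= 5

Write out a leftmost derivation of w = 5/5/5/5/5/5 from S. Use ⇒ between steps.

S ⇒ S/T ⇒ S/T/T ⇒ S/T/T/T ⇒ S/T/T/T/T ⇒ S/T/T/T/T/T ⇒ T/T/T/T/T/T ⇒ 5/T/T/T/T/T ⇒ 5/5/T/T/T/T ⇒ 5/5/5/T/T/T ⇒ 5/5/5/5/T/T ⇒ 5/5/5/5/5/T ⇒ 5/5/5/5/5/5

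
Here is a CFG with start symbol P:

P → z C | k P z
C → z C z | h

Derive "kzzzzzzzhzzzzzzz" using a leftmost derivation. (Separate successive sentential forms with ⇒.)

P ⇒ kPz ⇒ kzCz ⇒ kzzCzz ⇒ kzzzCzzz ⇒ kzzzzCzzzz ⇒ kzzzzzCzzzzz ⇒ kzzzzzzCzzzzzz ⇒ kzzzzzzzCzzzzzzz ⇒ kzzzzzzzhzzzzzzz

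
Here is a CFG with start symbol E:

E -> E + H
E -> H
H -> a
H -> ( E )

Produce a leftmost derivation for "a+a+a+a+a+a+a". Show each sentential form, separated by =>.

E => E+H => E+H+H => E+H+H+H => E+H+H+H+H => E+H+H+H+H+H => E+H+H+H+H+H+H => H+H+H+H+H+H+H => a+H+H+H+H+H+H => a+a+H+H+H+H+H => a+a+a+H+H+H+H => a+a+a+a+H+H+H => a+a+a+a+a+H+H => a+a+a+a+a+a+H => a+a+a+a+a+a+a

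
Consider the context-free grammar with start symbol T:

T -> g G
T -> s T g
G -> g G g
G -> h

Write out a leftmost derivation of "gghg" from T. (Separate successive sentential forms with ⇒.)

T ⇒ gG   [T -> g G]
gG ⇒ ggGg   [G -> g G g]
ggGg ⇒ gghg   [G -> h]

T⇒gG⇒ggGg⇒gghg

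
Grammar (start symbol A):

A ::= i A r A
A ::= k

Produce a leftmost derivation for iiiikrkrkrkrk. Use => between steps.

A => iArA => iiArArA => iiiArArArA => iiiiArArArArA => iiiikrArArArA => iiiikrkrArArA => iiiikrkrkrArA => iiiikrkrkrkrA => iiiikrkrkrkrk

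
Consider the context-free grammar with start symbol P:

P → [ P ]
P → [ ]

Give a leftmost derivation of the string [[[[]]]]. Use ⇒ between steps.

P ⇒ [P]   [P → [ P ]]
[P] ⇒ [[P]]   [P → [ P ]]
[[P]] ⇒ [[[P]]]   [P → [ P ]]
[[[P]]] ⇒ [[[[]]]]   [P → [ ]]

P ⇒ [P] ⇒ [[P]] ⇒ [[[P]]] ⇒ [[[[]]]]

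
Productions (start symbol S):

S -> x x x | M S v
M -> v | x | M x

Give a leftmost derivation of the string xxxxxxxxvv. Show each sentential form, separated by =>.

S => MSv   [S -> M S v]
MSv => MxSv   [M -> M x]
MxSv => xxSv   [M -> x]
xxSv => xxMSvv   [S -> M S v]
xxMSvv => xxMxSvv   [M -> M x]
xxMxSvv => xxMxxSvv   [M -> M x]
xxMxxSvv => xxxxxSvv   [M -> x]
xxxxxSvv => xxxxxxxxvv   [S -> x x x]

S => MSv => MxSv => xxSv => xxMSvv => xxMxSvv => xxMxxSvv => xxxxxSvv => xxxxxxxxvv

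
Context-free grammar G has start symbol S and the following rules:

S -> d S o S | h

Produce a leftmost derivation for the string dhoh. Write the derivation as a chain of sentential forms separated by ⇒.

S ⇒ dSoS ⇒ dhoS ⇒ dhoh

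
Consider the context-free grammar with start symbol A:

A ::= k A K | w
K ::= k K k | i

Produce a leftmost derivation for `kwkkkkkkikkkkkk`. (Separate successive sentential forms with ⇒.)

A ⇒ kAK ⇒ kwK ⇒ kwkKk ⇒ kwkkKkk ⇒ kwkkkKkkk ⇒ kwkkkkKkkkk ⇒ kwkkkkkKkkkkk ⇒ kwkkkkkkKkkkkkk ⇒ kwkkkkkkikkkkkk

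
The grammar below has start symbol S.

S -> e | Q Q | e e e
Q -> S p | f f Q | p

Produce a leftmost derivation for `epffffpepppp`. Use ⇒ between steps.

S⇒QQ⇒SpQ⇒epQ⇒epffQ⇒epffSp⇒epffQQp⇒epffffQQp⇒epffffSpQp⇒epffffQQpQp⇒epffffpQpQp⇒epffffpSppQp⇒epffffpeppQp⇒epffffpepppp

S ⇒ QQ   [S -> Q Q]
QQ ⇒ SpQ   [Q -> S p]
SpQ ⇒ epQ   [S -> e]
epQ ⇒ epffQ   [Q -> f f Q]
epffQ ⇒ epffSp   [Q -> S p]
epffSp ⇒ epffQQp   [S -> Q Q]
epffQQp ⇒ epffffQQp   [Q -> f f Q]
epffffQQp ⇒ epffffSpQp   [Q -> S p]
epffffSpQp ⇒ epffffQQpQp   [S -> Q Q]
epffffQQpQp ⇒ epffffpQpQp   [Q -> p]
epffffpQpQp ⇒ epffffpSppQp   [Q -> S p]
epffffpSppQp ⇒ epffffpeppQp   [S -> e]
epffffpeppQp ⇒ epffffpepppp   [Q -> p]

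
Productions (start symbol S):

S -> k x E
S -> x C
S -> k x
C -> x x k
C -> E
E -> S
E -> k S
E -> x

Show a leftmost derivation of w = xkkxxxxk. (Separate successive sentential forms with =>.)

S => xC   [S -> x C]
xC => xE   [C -> E]
xE => xkS   [E -> k S]
xkS => xkkxE   [S -> k x E]
xkkxE => xkkxS   [E -> S]
xkkxS => xkkxxC   [S -> x C]
xkkxxC => xkkxxxxk   [C -> x x k]

S => xC => xE => xkS => xkkxE => xkkxS => xkkxxC => xkkxxxxk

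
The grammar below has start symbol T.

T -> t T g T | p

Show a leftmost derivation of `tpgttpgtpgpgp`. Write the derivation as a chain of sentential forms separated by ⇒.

T ⇒ tTgT   [T -> t T g T]
tTgT ⇒ tpgT   [T -> p]
tpgT ⇒ tpgtTgT   [T -> t T g T]
tpgtTgT ⇒ tpgttTgTgT   [T -> t T g T]
tpgttTgTgT ⇒ tpgttpgTgT   [T -> p]
tpgttpgTgT ⇒ tpgttpgtTgTgT   [T -> t T g T]
tpgttpgtTgTgT ⇒ tpgttpgtpgTgT   [T -> p]
tpgttpgtpgTgT ⇒ tpgttpgtpgpgT   [T -> p]
tpgttpgtpgpgT ⇒ tpgttpgtpgpgp   [T -> p]

T ⇒ tTgT ⇒ tpgT ⇒ tpgtTgT ⇒ tpgttTgTgT ⇒ tpgttpgTgT ⇒ tpgttpgtTgTgT ⇒ tpgttpgtpgTgT ⇒ tpgttpgtpgpgT ⇒ tpgttpgtpgpgp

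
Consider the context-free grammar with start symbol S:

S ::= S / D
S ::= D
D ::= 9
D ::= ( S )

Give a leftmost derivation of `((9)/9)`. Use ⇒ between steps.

S ⇒ D ⇒ (S) ⇒ (S/D) ⇒ (D/D) ⇒ ((S)/D) ⇒ ((D)/D) ⇒ ((9)/D) ⇒ ((9)/9)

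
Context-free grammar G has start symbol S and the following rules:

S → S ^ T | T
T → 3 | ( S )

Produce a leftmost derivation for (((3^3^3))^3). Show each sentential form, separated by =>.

S=>T=>(S)=>(S^T)=>(T^T)=>((S)^T)=>((T)^T)=>(((S))^T)=>(((S^T))^T)=>(((S^T^T))^T)=>(((T^T^T))^T)=>(((3^T^T))^T)=>(((3^3^T))^T)=>(((3^3^3))^T)=>(((3^3^3))^3)

S => T   [S → T]
T => (S)   [T → ( S )]
(S) => (S^T)   [S → S ^ T]
(S^T) => (T^T)   [S → T]
(T^T) => ((S)^T)   [T → ( S )]
((S)^T) => ((T)^T)   [S → T]
((T)^T) => (((S))^T)   [T → ( S )]
(((S))^T) => (((S^T))^T)   [S → S ^ T]
(((S^T))^T) => (((S^T^T))^T)   [S → S ^ T]
(((S^T^T))^T) => (((T^T^T))^T)   [S → T]
(((T^T^T))^T) => (((3^T^T))^T)   [T → 3]
(((3^T^T))^T) => (((3^3^T))^T)   [T → 3]
(((3^3^T))^T) => (((3^3^3))^T)   [T → 3]
(((3^3^3))^T) => (((3^3^3))^3)   [T → 3]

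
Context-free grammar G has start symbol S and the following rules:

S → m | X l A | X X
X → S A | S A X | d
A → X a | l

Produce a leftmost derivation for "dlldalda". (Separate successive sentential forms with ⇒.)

S⇒XlA⇒SAlA⇒XlAAlA⇒dlAAlA⇒dllAlA⇒dllXalA⇒dlldalA⇒dlldalXa⇒dlldalda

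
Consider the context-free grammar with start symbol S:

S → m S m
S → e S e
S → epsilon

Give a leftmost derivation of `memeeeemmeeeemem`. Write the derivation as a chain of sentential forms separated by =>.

S=>mSm=>meSem=>memSmem=>memeSemem=>memeeSeemem=>memeeeSeeemem=>memeeeeSeeeemem=>memeeeemSmeeeemem=>memeeeemmeeeemem

S => mSm   [S → m S m]
mSm => meSem   [S → e S e]
meSem => memSmem   [S → m S m]
memSmem => memeSemem   [S → e S e]
memeSemem => memeeSeemem   [S → e S e]
memeeSeemem => memeeeSeeemem   [S → e S e]
memeeeSeeemem => memeeeeSeeeemem   [S → e S e]
memeeeeSeeeemem => memeeeemSmeeeemem   [S → m S m]
memeeeemSmeeeemem => memeeeemmeeeemem   [S → epsilon]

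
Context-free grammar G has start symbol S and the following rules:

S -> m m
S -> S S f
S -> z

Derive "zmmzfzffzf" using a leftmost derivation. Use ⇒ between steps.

S ⇒ SSf ⇒ SSfSf ⇒ zSfSf ⇒ zSSffSf ⇒ zSSfSffSf ⇒ zmmSfSffSf ⇒ zmmzfSffSf ⇒ zmmzfzffSf ⇒ zmmzfzffzf

S ⇒ SSf   [S -> S S f]
SSf ⇒ SSfSf   [S -> S S f]
SSfSf ⇒ zSfSf   [S -> z]
zSfSf ⇒ zSSffSf   [S -> S S f]
zSSffSf ⇒ zSSfSffSf   [S -> S S f]
zSSfSffSf ⇒ zmmSfSffSf   [S -> m m]
zmmSfSffSf ⇒ zmmzfSffSf   [S -> z]
zmmzfSffSf ⇒ zmmzfzffSf   [S -> z]
zmmzfzffSf ⇒ zmmzfzffzf   [S -> z]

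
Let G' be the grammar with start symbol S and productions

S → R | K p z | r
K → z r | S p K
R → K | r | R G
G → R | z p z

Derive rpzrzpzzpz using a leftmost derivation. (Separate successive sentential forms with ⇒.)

S ⇒ R   [S → R]
R ⇒ RG   [R → R G]
RG ⇒ RGG   [R → R G]
RGG ⇒ KGG   [R → K]
KGG ⇒ SpKGG   [K → S p K]
SpKGG ⇒ rpKGG   [S → r]
rpKGG ⇒ rpzrGG   [K → z r]
rpzrGG ⇒ rpzrzpzG   [G → z p z]
rpzrzpzG ⇒ rpzrzpzzpz   [G → z p z]

S ⇒ R ⇒ RG ⇒ RGG ⇒ KGG ⇒ SpKGG ⇒ rpKGG ⇒ rpzrGG ⇒ rpzrzpzG ⇒ rpzrzpzzpz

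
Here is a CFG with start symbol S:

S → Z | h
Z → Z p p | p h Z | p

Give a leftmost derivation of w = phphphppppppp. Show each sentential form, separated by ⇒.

S⇒Z⇒phZ⇒phZpp⇒phZpppp⇒phphZpppp⇒phphphZpppp⇒phphphZpppppp⇒phphphppppppp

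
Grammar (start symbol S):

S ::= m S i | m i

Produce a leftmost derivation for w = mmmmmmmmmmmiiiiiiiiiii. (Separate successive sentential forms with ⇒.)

S ⇒ mSi   [S ::= m S i]
mSi ⇒ mmSii   [S ::= m S i]
mmSii ⇒ mmmSiii   [S ::= m S i]
mmmSiii ⇒ mmmmSiiii   [S ::= m S i]
mmmmSiiii ⇒ mmmmmSiiiii   [S ::= m S i]
mmmmmSiiiii ⇒ mmmmmmSiiiiii   [S ::= m S i]
mmmmmmSiiiiii ⇒ mmmmmmmSiiiiiii   [S ::= m S i]
mmmmmmmSiiiiiii ⇒ mmmmmmmmSiiiiiiii   [S ::= m S i]
mmmmmmmmSiiiiiiii ⇒ mmmmmmmmmSiiiiiiiii   [S ::= m S i]
mmmmmmmmmSiiiiiiiii ⇒ mmmmmmmmmmSiiiiiiiiii   [S ::= m S i]
mmmmmmmmmmSiiiiiiiiii ⇒ mmmmmmmmmmmiiiiiiiiiii   [S ::= m i]

S ⇒ mSi ⇒ mmSii ⇒ mmmSiii ⇒ mmmmSiiii ⇒ mmmmmSiiiii ⇒ mmmmmmSiiiiii ⇒ mmmmmmmSiiiiiii ⇒ mmmmmmmmSiiiiiiii ⇒ mmmmmmmmmSiiiiiiiii ⇒ mmmmmmmmmmSiiiiiiiiii ⇒ mmmmmmmmmmmiiiiiiiiiii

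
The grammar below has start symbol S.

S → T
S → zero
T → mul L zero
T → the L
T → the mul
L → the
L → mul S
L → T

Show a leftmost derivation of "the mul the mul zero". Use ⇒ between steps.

S ⇒ T ⇒ the L ⇒ the T ⇒ the mul L zero ⇒ the mul T zero ⇒ the mul the mul zero

S ⇒ T   [S → T]
T ⇒ the L   [T → the L]
the L ⇒ the T   [L → T]
the T ⇒ the mul L zero   [T → mul L zero]
the mul L zero ⇒ the mul T zero   [L → T]
the mul T zero ⇒ the mul the mul zero   [T → the mul]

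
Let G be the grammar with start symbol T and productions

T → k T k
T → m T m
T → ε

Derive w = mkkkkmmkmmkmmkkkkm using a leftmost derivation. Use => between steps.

T=>mTm=>mkTkm=>mkkTkkm=>mkkkTkkkm=>mkkkkTkkkkm=>mkkkkmTmkkkkm=>mkkkkmmTmmkkkkm=>mkkkkmmkTkmmkkkkm=>mkkkkmmkmTmkmmkkkkm=>mkkkkmmkmmkmmkkkkm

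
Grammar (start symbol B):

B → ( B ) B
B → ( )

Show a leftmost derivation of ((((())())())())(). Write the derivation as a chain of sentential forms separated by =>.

B => (B)B   [B → ( B ) B]
(B)B => ((B)B)B   [B → ( B ) B]
((B)B)B => (((B)B)B)B   [B → ( B ) B]
(((B)B)B)B => ((((B)B)B)B)B   [B → ( B ) B]
((((B)B)B)B)B => ((((())B)B)B)B   [B → ( )]
((((())B)B)B)B => ((((())())B)B)B   [B → ( )]
((((())())B)B)B => ((((())())())B)B   [B → ( )]
((((())())())B)B => ((((())())())())B   [B → ( )]
((((())())())())B => ((((())())())())()   [B → ( )]

B => (B)B => ((B)B)B => (((B)B)B)B => ((((B)B)B)B)B => ((((())B)B)B)B => ((((())())B)B)B => ((((())())())B)B => ((((())())())())B => ((((())())())())()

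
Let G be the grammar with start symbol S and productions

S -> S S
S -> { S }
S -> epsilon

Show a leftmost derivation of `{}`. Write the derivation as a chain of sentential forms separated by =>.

S => SS   [S -> S S]
SS => {S}S   [S -> { S }]
{S}S => {}S   [S -> epsilon]
{}S => {}   [S -> epsilon]

S => SS => {S}S => {}S => {}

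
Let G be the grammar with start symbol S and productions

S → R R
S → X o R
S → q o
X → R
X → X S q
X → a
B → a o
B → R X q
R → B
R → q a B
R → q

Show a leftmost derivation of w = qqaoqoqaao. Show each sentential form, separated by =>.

S=>XoR=>XSqoR=>RSqoR=>qSqoR=>qRRqoR=>qqRqoR=>qqBqoR=>qqaoqoR=>qqaoqoqaB=>qqaoqoqaao

S => XoR   [S → X o R]
XoR => XSqoR   [X → X S q]
XSqoR => RSqoR   [X → R]
RSqoR => qSqoR   [R → q]
qSqoR => qRRqoR   [S → R R]
qRRqoR => qqRqoR   [R → q]
qqRqoR => qqBqoR   [R → B]
qqBqoR => qqaoqoR   [B → a o]
qqaoqoR => qqaoqoqaB   [R → q a B]
qqaoqoqaB => qqaoqoqaao   [B → a o]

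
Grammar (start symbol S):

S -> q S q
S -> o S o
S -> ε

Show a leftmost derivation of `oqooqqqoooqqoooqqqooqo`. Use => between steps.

S=>oSo=>oqSqo=>oqoSoqo=>oqooSooqo=>oqooqSqooqo=>oqooqqSqqooqo=>oqooqqqSqqqooqo=>oqooqqqoSoqqqooqo=>oqooqqqooSooqqqooqo=>oqooqqqoooSoooqqqooqo=>oqooqqqoooqSqoooqqqooqo=>oqooqqqoooqqoooqqqooqo

S => oSo   [S -> o S o]
oSo => oqSqo   [S -> q S q]
oqSqo => oqoSoqo   [S -> o S o]
oqoSoqo => oqooSooqo   [S -> o S o]
oqooSooqo => oqooqSqooqo   [S -> q S q]
oqooqSqooqo => oqooqqSqqooqo   [S -> q S q]
oqooqqSqqooqo => oqooqqqSqqqooqo   [S -> q S q]
oqooqqqSqqqooqo => oqooqqqoSoqqqooqo   [S -> o S o]
oqooqqqoSoqqqooqo => oqooqqqooSooqqqooqo   [S -> o S o]
oqooqqqooSooqqqooqo => oqooqqqoooSoooqqqooqo   [S -> o S o]
oqooqqqoooSoooqqqooqo => oqooqqqoooqSqoooqqqooqo   [S -> q S q]
oqooqqqoooqSqoooqqqooqo => oqooqqqoooqqoooqqqooqo   [S -> ε]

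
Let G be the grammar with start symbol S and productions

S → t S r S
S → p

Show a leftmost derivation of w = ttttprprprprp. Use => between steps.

S=>tSrS=>ttSrSrS=>tttSrSrSrS=>ttttSrSrSrSrS=>ttttprSrSrSrS=>ttttprprSrSrS=>ttttprprprSrS=>ttttprprprprS=>ttttprprprprp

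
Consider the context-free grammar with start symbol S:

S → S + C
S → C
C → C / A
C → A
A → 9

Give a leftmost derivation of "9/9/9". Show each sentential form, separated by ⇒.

S ⇒ C ⇒ C/A ⇒ C/A/A ⇒ A/A/A ⇒ 9/A/A ⇒ 9/9/A ⇒ 9/9/9

S ⇒ C   [S → C]
C ⇒ C/A   [C → C / A]
C/A ⇒ C/A/A   [C → C / A]
C/A/A ⇒ A/A/A   [C → A]
A/A/A ⇒ 9/A/A   [A → 9]
9/A/A ⇒ 9/9/A   [A → 9]
9/9/A ⇒ 9/9/9   [A → 9]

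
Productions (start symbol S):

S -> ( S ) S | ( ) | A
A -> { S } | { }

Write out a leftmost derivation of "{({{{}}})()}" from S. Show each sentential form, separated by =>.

S => A   [S -> A]
A => {S}   [A -> { S }]
{S} => {(S)S}   [S -> ( S ) S]
{(S)S} => {(A)S}   [S -> A]
{(A)S} => {({S})S}   [A -> { S }]
{({S})S} => {({A})S}   [S -> A]
{({A})S} => {({{S}})S}   [A -> { S }]
{({{S}})S} => {({{A}})S}   [S -> A]
{({{A}})S} => {({{{}}})S}   [A -> { }]
{({{{}}})S} => {({{{}}})()}   [S -> ( )]

S => A => {S} => {(S)S} => {(A)S} => {({S})S} => {({A})S} => {({{S}})S} => {({{A}})S} => {({{{}}})S} => {({{{}}})()}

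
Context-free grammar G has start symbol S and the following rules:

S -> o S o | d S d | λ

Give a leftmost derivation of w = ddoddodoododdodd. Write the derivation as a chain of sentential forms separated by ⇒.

S⇒dSd⇒ddSdd⇒ddoSodd⇒ddodSdodd⇒ddoddSddodd⇒ddoddoSoddodd⇒ddoddodSdoddodd⇒ddoddodoSododdodd⇒ddoddodoododdodd

S ⇒ dSd   [S -> d S d]
dSd ⇒ ddSdd   [S -> d S d]
ddSdd ⇒ ddoSodd   [S -> o S o]
ddoSodd ⇒ ddodSdodd   [S -> d S d]
ddodSdodd ⇒ ddoddSddodd   [S -> d S d]
ddoddSddodd ⇒ ddoddoSoddodd   [S -> o S o]
ddoddoSoddodd ⇒ ddoddodSdoddodd   [S -> d S d]
ddoddodSdoddodd ⇒ ddoddodoSododdodd   [S -> o S o]
ddoddodoSododdodd ⇒ ddoddodoododdodd   [S -> λ]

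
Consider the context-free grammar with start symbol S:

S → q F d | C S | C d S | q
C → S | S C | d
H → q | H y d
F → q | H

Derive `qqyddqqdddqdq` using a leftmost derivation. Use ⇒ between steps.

S ⇒ CdS ⇒ SCdS ⇒ qFdCdS ⇒ qHdCdS ⇒ qHyddCdS ⇒ qqyddCdS ⇒ qqyddSdS ⇒ qqyddCdSdS ⇒ qqyddSCdSdS ⇒ qqyddqFdCdSdS ⇒ qqyddqqdCdSdS ⇒ qqyddqqdddSdS ⇒ qqyddqqdddqdS ⇒ qqyddqqdddqdq

S ⇒ CdS   [S → C d S]
CdS ⇒ SCdS   [C → S C]
SCdS ⇒ qFdCdS   [S → q F d]
qFdCdS ⇒ qHdCdS   [F → H]
qHdCdS ⇒ qHyddCdS   [H → H y d]
qHyddCdS ⇒ qqyddCdS   [H → q]
qqyddCdS ⇒ qqyddSdS   [C → S]
qqyddSdS ⇒ qqyddCdSdS   [S → C d S]
qqyddCdSdS ⇒ qqyddSCdSdS   [C → S C]
qqyddSCdSdS ⇒ qqyddqFdCdSdS   [S → q F d]
qqyddqFdCdSdS ⇒ qqyddqqdCdSdS   [F → q]
qqyddqqdCdSdS ⇒ qqyddqqdddSdS   [C → d]
qqyddqqdddSdS ⇒ qqyddqqdddqdS   [S → q]
qqyddqqdddqdS ⇒ qqyddqqdddqdq   [S → q]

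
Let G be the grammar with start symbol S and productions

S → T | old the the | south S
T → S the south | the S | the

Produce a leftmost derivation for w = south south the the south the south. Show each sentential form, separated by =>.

S => south S => south south S => south south T => south south S the south => south south T the south => south south S the south the south => south south T the south the south => south south the the south the south

S => south S   [S → south S]
south S => south south S   [S → south S]
south south S => south south T   [S → T]
south south T => south south S the south   [T → S the south]
south south S the south => south south T the south   [S → T]
south south T the south => south south S the south the south   [T → S the south]
south south S the south the south => south south T the south the south   [S → T]
south south T the south the south => south south the the south the south   [T → the]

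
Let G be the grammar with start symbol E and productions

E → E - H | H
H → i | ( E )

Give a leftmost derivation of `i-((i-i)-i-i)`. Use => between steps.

E => E-H => H-H => i-H => i-(E) => i-(E-H) => i-(E-H-H) => i-(H-H-H) => i-((E)-H-H) => i-((E-H)-H-H) => i-((H-H)-H-H) => i-((i-H)-H-H) => i-((i-i)-H-H) => i-((i-i)-i-H) => i-((i-i)-i-i)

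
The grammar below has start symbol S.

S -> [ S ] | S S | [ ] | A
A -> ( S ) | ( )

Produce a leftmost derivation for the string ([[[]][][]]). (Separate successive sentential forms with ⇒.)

S⇒A⇒(S)⇒([S])⇒([SS])⇒([[S]S])⇒([[[]]S])⇒([[[]]SS])⇒([[[]][]S])⇒([[[]][][]])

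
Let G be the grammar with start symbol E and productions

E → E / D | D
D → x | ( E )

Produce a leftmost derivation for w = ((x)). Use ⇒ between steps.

E⇒D⇒(E)⇒(D)⇒((E))⇒((D))⇒((x))

E ⇒ D   [E → D]
D ⇒ (E)   [D → ( E )]
(E) ⇒ (D)   [E → D]
(D) ⇒ ((E))   [D → ( E )]
((E)) ⇒ ((D))   [E → D]
((D)) ⇒ ((x))   [D → x]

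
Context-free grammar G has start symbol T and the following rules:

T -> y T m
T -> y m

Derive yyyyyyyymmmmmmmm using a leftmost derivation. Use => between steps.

T => yTm   [T -> y T m]
yTm => yyTmm   [T -> y T m]
yyTmm => yyyTmmm   [T -> y T m]
yyyTmmm => yyyyTmmmm   [T -> y T m]
yyyyTmmmm => yyyyyTmmmmm   [T -> y T m]
yyyyyTmmmmm => yyyyyyTmmmmmm   [T -> y T m]
yyyyyyTmmmmmm => yyyyyyyTmmmmmmm   [T -> y T m]
yyyyyyyTmmmmmmm => yyyyyyyymmmmmmmm   [T -> y m]

T => yTm => yyTmm => yyyTmmm => yyyyTmmmm => yyyyyTmmmmm => yyyyyyTmmmmmm => yyyyyyyTmmmmmmm => yyyyyyyymmmmmmmm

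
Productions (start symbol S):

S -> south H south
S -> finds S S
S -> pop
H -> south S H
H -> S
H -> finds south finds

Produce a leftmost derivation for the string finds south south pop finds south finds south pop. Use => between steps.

S => finds S S => finds south H south S => finds south south S H south S => finds south south pop H south S => finds south south pop finds south finds south S => finds south south pop finds south finds south pop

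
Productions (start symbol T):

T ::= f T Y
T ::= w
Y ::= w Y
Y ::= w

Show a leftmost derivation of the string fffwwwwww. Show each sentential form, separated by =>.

T=>fTY=>ffTYY=>fffTYYY=>fffwYYY=>fffwwYYY=>fffwwwYYY=>fffwwwwYY=>fffwwwwwY=>fffwwwwww

T => fTY   [T ::= f T Y]
fTY => ffTYY   [T ::= f T Y]
ffTYY => fffTYYY   [T ::= f T Y]
fffTYYY => fffwYYY   [T ::= w]
fffwYYY => fffwwYYY   [Y ::= w Y]
fffwwYYY => fffwwwYYY   [Y ::= w Y]
fffwwwYYY => fffwwwwYY   [Y ::= w]
fffwwwwYY => fffwwwwwY   [Y ::= w]
fffwwwwwY => fffwwwwww   [Y ::= w]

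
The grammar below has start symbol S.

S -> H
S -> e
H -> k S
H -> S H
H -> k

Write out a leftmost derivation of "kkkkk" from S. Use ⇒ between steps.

S ⇒ H   [S -> H]
H ⇒ kS   [H -> k S]
kS ⇒ kH   [S -> H]
kH ⇒ kkS   [H -> k S]
kkS ⇒ kkH   [S -> H]
kkH ⇒ kkkS   [H -> k S]
kkkS ⇒ kkkH   [S -> H]
kkkH ⇒ kkkkS   [H -> k S]
kkkkS ⇒ kkkkH   [S -> H]
kkkkH ⇒ kkkkk   [H -> k]

S ⇒ H ⇒ kS ⇒ kH ⇒ kkS ⇒ kkH ⇒ kkkS ⇒ kkkH ⇒ kkkkS ⇒ kkkkH ⇒ kkkkk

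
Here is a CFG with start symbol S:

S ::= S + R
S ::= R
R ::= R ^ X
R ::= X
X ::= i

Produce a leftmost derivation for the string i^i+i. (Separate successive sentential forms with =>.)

S => S+R   [S ::= S + R]
S+R => R+R   [S ::= R]
R+R => R^X+R   [R ::= R ^ X]
R^X+R => X^X+R   [R ::= X]
X^X+R => i^X+R   [X ::= i]
i^X+R => i^i+R   [X ::= i]
i^i+R => i^i+X   [R ::= X]
i^i+X => i^i+i   [X ::= i]

S=>S+R=>R+R=>R^X+R=>X^X+R=>i^X+R=>i^i+R=>i^i+X=>i^i+i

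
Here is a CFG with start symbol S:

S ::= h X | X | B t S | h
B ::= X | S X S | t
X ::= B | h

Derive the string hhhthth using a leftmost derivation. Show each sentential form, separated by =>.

S => BtS   [S ::= B t S]
BtS => SXStS   [B ::= S X S]
SXStS => hXStS   [S ::= h]
hXStS => hhStS   [X ::= h]
hhStS => hhBtStS   [S ::= B t S]
hhBtStS => hhXtStS   [B ::= X]
hhXtStS => hhhtStS   [X ::= h]
hhhtStS => hhhthtS   [S ::= h]
hhhthtS => hhhthth   [S ::= h]

S => BtS => SXStS => hXStS => hhStS => hhBtStS => hhXtStS => hhhtStS => hhhthtS => hhhthth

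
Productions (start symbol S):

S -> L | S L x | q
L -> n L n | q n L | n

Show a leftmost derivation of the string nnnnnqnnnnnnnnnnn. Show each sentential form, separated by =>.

S=>L=>nLn=>nnLnn=>nnnLnnn=>nnnnLnnnn=>nnnnnLnnnnn=>nnnnnqnLnnnnn=>nnnnnqnnLnnnnnn=>nnnnnqnnnLnnnnnnn=>nnnnnqnnnnnnnnnnn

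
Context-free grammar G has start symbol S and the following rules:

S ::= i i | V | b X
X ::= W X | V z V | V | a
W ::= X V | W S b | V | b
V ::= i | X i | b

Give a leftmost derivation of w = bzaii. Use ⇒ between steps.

S ⇒ V   [S ::= V]
V ⇒ Xi   [V ::= X i]
Xi ⇒ VzVi   [X ::= V z V]
VzVi ⇒ bzVi   [V ::= b]
bzVi ⇒ bzXii   [V ::= X i]
bzXii ⇒ bzaii   [X ::= a]

S ⇒ V ⇒ Xi ⇒ VzVi ⇒ bzVi ⇒ bzXii ⇒ bzaii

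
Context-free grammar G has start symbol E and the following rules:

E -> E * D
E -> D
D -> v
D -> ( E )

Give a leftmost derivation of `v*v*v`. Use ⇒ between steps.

E⇒E*D⇒E*D*D⇒D*D*D⇒v*D*D⇒v*v*D⇒v*v*v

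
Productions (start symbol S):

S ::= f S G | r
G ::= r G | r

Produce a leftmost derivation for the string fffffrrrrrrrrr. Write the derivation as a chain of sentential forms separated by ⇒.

S⇒fSG⇒ffSGG⇒fffSGGG⇒ffffSGGGG⇒fffffSGGGGG⇒fffffrGGGGG⇒fffffrrGGGG⇒fffffrrrGGGG⇒fffffrrrrGGG⇒fffffrrrrrGGG⇒fffffrrrrrrGG⇒fffffrrrrrrrGG⇒fffffrrrrrrrrG⇒fffffrrrrrrrrr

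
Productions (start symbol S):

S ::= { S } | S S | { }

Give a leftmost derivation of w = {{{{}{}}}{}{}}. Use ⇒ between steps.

S ⇒ {S} ⇒ {SS} ⇒ {SSS} ⇒ {{S}SS} ⇒ {{{S}}SS} ⇒ {{{SS}}SS} ⇒ {{{{}S}}SS} ⇒ {{{{}{}}}SS} ⇒ {{{{}{}}}{}S} ⇒ {{{{}{}}}{}{}}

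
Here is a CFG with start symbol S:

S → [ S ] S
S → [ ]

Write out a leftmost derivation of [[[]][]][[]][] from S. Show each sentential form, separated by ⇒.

S⇒[S]S⇒[[S]S]S⇒[[[]]S]S⇒[[[]][]]S⇒[[[]][]][S]S⇒[[[]][]][[]]S⇒[[[]][]][[]][]

S ⇒ [S]S   [S → [ S ] S]
[S]S ⇒ [[S]S]S   [S → [ S ] S]
[[S]S]S ⇒ [[[]]S]S   [S → [ ]]
[[[]]S]S ⇒ [[[]][]]S   [S → [ ]]
[[[]][]]S ⇒ [[[]][]][S]S   [S → [ S ] S]
[[[]][]][S]S ⇒ [[[]][]][[]]S   [S → [ ]]
[[[]][]][[]]S ⇒ [[[]][]][[]][]   [S → [ ]]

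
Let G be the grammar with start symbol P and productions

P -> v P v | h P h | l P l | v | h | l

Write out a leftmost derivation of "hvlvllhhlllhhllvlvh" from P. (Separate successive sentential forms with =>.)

P => hPh => hvPvh => hvlPlvh => hvlvPvlvh => hvlvlPlvlvh => hvlvllPllvlvh => hvlvllhPhllvlvh => hvlvllhhPhhllvlvh => hvlvllhhlPlhhllvlvh => hvlvllhhlllhhllvlvh

P => hPh   [P -> h P h]
hPh => hvPvh   [P -> v P v]
hvPvh => hvlPlvh   [P -> l P l]
hvlPlvh => hvlvPvlvh   [P -> v P v]
hvlvPvlvh => hvlvlPlvlvh   [P -> l P l]
hvlvlPlvlvh => hvlvllPllvlvh   [P -> l P l]
hvlvllPllvlvh => hvlvllhPhllvlvh   [P -> h P h]
hvlvllhPhllvlvh => hvlvllhhPhhllvlvh   [P -> h P h]
hvlvllhhPhhllvlvh => hvlvllhhlPlhhllvlvh   [P -> l P l]
hvlvllhhlPlhhllvlvh => hvlvllhhlllhhllvlvh   [P -> l]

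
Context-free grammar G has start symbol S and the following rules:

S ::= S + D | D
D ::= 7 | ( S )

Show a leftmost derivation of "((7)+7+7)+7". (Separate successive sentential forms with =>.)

S=>S+D=>D+D=>(S)+D=>(S+D)+D=>(S+D+D)+D=>(D+D+D)+D=>((S)+D+D)+D=>((D)+D+D)+D=>((7)+D+D)+D=>((7)+7+D)+D=>((7)+7+7)+D=>((7)+7+7)+7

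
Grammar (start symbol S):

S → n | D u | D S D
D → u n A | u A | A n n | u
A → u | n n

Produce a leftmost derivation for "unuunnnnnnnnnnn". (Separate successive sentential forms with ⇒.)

S ⇒ DSD ⇒ unASD ⇒ unuSD ⇒ unuDSDD ⇒ unuAnnSDD ⇒ unuunnSDD ⇒ unuunnnDD ⇒ unuunnnAnnD ⇒ unuunnnnnnnD ⇒ unuunnnnnnnAnn ⇒ unuunnnnnnnnnnn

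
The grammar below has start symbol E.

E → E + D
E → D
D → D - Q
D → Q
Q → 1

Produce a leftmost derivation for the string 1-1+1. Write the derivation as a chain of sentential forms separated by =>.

E => E+D => D+D => D-Q+D => Q-Q+D => 1-Q+D => 1-1+D => 1-1+Q => 1-1+1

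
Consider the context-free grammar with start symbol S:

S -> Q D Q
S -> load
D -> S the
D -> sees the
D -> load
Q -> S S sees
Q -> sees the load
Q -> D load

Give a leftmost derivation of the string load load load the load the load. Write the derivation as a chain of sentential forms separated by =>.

S => Q D Q   [S -> Q D Q]
Q D Q => D load D Q   [Q -> D load]
D load D Q => load load D Q   [D -> load]
load load D Q => load load S the Q   [D -> S the]
load load S the Q => load load load the Q   [S -> load]
load load load the Q => load load load the D load   [Q -> D load]
load load load the D load => load load load the S the load   [D -> S the]
load load load the S the load => load load load the load the load   [S -> load]

S => Q D Q => D load D Q => load load D Q => load load S the Q => load load load the Q => load load load the D load => load load load the S the load => load load load the load the load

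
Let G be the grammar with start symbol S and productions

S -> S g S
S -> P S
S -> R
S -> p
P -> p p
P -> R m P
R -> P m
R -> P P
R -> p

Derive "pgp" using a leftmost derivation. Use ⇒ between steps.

S⇒SgS⇒RgS⇒pgS⇒pgp

S ⇒ SgS   [S -> S g S]
SgS ⇒ RgS   [S -> R]
RgS ⇒ pgS   [R -> p]
pgS ⇒ pgp   [S -> p]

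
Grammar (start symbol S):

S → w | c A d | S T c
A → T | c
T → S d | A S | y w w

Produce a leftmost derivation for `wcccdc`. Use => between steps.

S => STc => wTc => wASc => wcSc => wccAdc => wcccdc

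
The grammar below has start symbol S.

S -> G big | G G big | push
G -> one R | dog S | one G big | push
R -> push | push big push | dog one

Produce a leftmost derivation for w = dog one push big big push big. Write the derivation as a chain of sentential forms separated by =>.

S => G G big => dog S G big => dog G big G big => dog one G big big G big => dog one push big big G big => dog one push big big push big

S => G G big   [S -> G G big]
G G big => dog S G big   [G -> dog S]
dog S G big => dog G big G big   [S -> G big]
dog G big G big => dog one G big big G big   [G -> one G big]
dog one G big big G big => dog one push big big G big   [G -> push]
dog one push big big G big => dog one push big big push big   [G -> push]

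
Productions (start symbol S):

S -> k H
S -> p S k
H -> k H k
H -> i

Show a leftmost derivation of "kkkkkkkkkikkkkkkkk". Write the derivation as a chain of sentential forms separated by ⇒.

S ⇒ kH ⇒ kkHk ⇒ kkkHkk ⇒ kkkkHkkk ⇒ kkkkkHkkkk ⇒ kkkkkkHkkkkk ⇒ kkkkkkkHkkkkkk ⇒ kkkkkkkkHkkkkkkk ⇒ kkkkkkkkkHkkkkkkkk ⇒ kkkkkkkkkikkkkkkkk

S ⇒ kH   [S -> k H]
kH ⇒ kkHk   [H -> k H k]
kkHk ⇒ kkkHkk   [H -> k H k]
kkkHkk ⇒ kkkkHkkk   [H -> k H k]
kkkkHkkk ⇒ kkkkkHkkkk   [H -> k H k]
kkkkkHkkkk ⇒ kkkkkkHkkkkk   [H -> k H k]
kkkkkkHkkkkk ⇒ kkkkkkkHkkkkkk   [H -> k H k]
kkkkkkkHkkkkkk ⇒ kkkkkkkkHkkkkkkk   [H -> k H k]
kkkkkkkkHkkkkkkk ⇒ kkkkkkkkkHkkkkkkkk   [H -> k H k]
kkkkkkkkkHkkkkkkkk ⇒ kkkkkkkkkikkkkkkkk   [H -> i]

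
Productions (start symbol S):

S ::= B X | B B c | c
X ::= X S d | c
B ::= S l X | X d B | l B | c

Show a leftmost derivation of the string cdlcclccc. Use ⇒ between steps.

S⇒BBc⇒XdBBc⇒cdBBc⇒cdlBBc⇒cdlSlXBc⇒cdlBXlXBc⇒cdlcXlXBc⇒cdlcclXBc⇒cdlcclcBc⇒cdlcclccc

S ⇒ BBc   [S ::= B B c]
BBc ⇒ XdBBc   [B ::= X d B]
XdBBc ⇒ cdBBc   [X ::= c]
cdBBc ⇒ cdlBBc   [B ::= l B]
cdlBBc ⇒ cdlSlXBc   [B ::= S l X]
cdlSlXBc ⇒ cdlBXlXBc   [S ::= B X]
cdlBXlXBc ⇒ cdlcXlXBc   [B ::= c]
cdlcXlXBc ⇒ cdlcclXBc   [X ::= c]
cdlcclXBc ⇒ cdlcclcBc   [X ::= c]
cdlcclcBc ⇒ cdlcclccc   [B ::= c]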